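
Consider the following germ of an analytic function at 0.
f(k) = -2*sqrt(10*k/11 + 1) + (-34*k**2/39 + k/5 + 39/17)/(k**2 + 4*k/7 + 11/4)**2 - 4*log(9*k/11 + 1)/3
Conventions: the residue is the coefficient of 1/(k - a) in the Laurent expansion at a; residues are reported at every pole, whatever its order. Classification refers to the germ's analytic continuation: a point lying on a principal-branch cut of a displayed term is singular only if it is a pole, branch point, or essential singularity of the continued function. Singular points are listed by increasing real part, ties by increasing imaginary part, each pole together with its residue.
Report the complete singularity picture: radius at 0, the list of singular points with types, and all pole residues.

Radius of convergence at 0: 11/10.
At -11/9: a logarithmic branch point.
At -11/10: an algebraic (square-root) branch point.
At (-2/7) - ((1/14)*sqrt(523))*i: a pole of order 2; residue -((364903/906748635)*sqrt(523))*i.
At (-2/7) + ((1/14)*sqrt(523))*i: a pole of order 2; residue ((364903/906748635)*sqrt(523))*i.

Denominator factor (k**2 + 4*k/7 + 11/4)^2: discriminant -523/49, complex-conjugate roots (-2/7) + ((1/14)*sqrt(523))*i and (-2/7) - ((1/14)*sqrt(523))*i; poles of order 2, moduli (1/2)*sqrt(11) and (1/2)*sqrt(11).
Branch term (-4/3)*log(1 - k/(-11/9)): its argument vanishes at k = -11/9, a logarithmic branch point, modulus 11/9.
Branch term (-2)*sqrt(1 - k/(-11/10)): its argument vanishes at k = -11/10, a square-root branch point, modulus 11/10.
The radius of convergence is the smallest modulus among the singular points: 11/10.
The branch terms are analytic at (-2/7) - ((1/14)*sqrt(523))*i and contribute nothing to the residue; only the rational part matters.
The factor k**2 + 4*k/7 + 11/4 splits as (k - a)(k - a') with a = (-2/7) - ((1/14)*sqrt(523))*i, a' = (-2/7) + ((1/14)*sqrt(523))*i. At the order-2 pole a set g(k) = (k - a)^2*(rational part) = [-34*k**2/39 + k/5 + 39/17] / (k - a')^2.
Order-2 pole: residue = g'(a); g'((-2/7) - ((1/14)*sqrt(523))*i) = -((364903/906748635)*sqrt(523))*i, so the residue is -((364903/906748635)*sqrt(523))*i.
The branch terms are analytic at (-2/7) + ((1/14)*sqrt(523))*i and contribute nothing to the residue; only the rational part matters.
The factor k**2 + 4*k/7 + 11/4 splits as (k - a)(k - a') with a = (-2/7) + ((1/14)*sqrt(523))*i, a' = (-2/7) - ((1/14)*sqrt(523))*i. At the order-2 pole a set g(k) = (k - a)^2*(rational part) = [-34*k**2/39 + k/5 + 39/17] / (k - a')^2.
Order-2 pole: residue = g'(a); g'((-2/7) + ((1/14)*sqrt(523))*i) = ((364903/906748635)*sqrt(523))*i, so the residue is ((364903/906748635)*sqrt(523))*i.
List the singular points by increasing real part (a conjugate pair: the negative imaginary part first).


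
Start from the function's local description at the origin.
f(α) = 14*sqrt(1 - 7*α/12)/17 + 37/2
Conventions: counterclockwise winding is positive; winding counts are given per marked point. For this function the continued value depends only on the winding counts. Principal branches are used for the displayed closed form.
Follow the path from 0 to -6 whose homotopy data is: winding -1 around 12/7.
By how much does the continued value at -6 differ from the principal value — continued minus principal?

The rational part is single-valued and drops out of the difference; each branch term changes only by its own monodromy.
(14/17)*sqrt(1 - α/(12/7)): winding -1 is odd, the square root flips sign, contributing -2*(14/17)*sqrt(1 - (-6)/(12/7)) = -2*(14/17)*sqrt(9/2) = -(42/17)*sqrt(2).
Summing the contributions at α = -6 gives -(42/17)*sqrt(2).

Continued minus principal equals -(42/17)*sqrt(2).


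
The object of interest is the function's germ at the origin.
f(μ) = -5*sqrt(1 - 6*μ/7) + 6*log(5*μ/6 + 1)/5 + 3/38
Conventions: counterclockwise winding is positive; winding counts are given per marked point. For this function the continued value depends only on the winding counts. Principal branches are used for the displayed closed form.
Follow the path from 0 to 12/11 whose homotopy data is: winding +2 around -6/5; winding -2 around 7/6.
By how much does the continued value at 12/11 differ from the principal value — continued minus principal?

The rational part is single-valued and drops out of the difference; each branch term changes only by its own monodromy.
(6/5)*log(1 - μ/(-6/5)): each positive loop around -6/5 adds 2*pi*i to the log, so winding +2 contributes (6/5)*(2)*2*pi*i = (24/5)*pi*i.
(-5)*sqrt(1 - μ/(7/6)): winding -2 is even, the square root returns to the same sheet, contribution 0.
Summing the contributions at μ = 12/11 gives (24/5)*pi*i.

Continued minus principal equals (24/5)*pi*i.


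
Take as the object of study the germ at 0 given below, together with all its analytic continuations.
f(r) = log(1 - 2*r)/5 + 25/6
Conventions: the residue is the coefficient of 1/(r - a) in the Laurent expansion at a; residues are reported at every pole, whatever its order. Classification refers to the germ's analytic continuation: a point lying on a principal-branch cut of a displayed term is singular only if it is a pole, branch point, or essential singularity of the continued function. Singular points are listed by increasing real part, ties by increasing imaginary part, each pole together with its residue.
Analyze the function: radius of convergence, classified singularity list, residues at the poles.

Branch term (1/5)*log(1 - r/(1/2)): its argument vanishes at r = 1/2, a logarithmic branch point, modulus 1/2.
The radius of convergence is the smallest modulus among the singular points: 1/2.

Radius of convergence at 0: 1/2.
At 1/2: a logarithmic branch point.


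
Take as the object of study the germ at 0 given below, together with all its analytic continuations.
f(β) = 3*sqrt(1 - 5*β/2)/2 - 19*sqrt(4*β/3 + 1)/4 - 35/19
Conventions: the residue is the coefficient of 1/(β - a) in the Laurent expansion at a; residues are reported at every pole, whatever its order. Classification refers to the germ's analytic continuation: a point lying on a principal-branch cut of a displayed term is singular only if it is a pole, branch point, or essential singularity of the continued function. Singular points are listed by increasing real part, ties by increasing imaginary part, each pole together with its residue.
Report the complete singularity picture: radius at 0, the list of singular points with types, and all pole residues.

Branch term (3/2)*sqrt(1 - β/(2/5)): its argument vanishes at β = 2/5, a square-root branch point, modulus 2/5.
Branch term (-19/4)*sqrt(1 - β/(-3/4)): its argument vanishes at β = -3/4, a square-root branch point, modulus 3/4.
The radius of convergence is the smallest modulus among the singular points: 2/5.
List the singular points by increasing real part (a conjugate pair: the negative imaginary part first).

Radius of convergence at 0: 2/5.
At -3/4: an algebraic (square-root) branch point.
At 2/5: an algebraic (square-root) branch point.


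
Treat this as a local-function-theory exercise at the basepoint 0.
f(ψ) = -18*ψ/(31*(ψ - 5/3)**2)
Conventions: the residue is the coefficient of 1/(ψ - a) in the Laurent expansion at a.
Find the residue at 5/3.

At the order-2 pole 5/3 set g(ψ) = (ψ - (5/3))^2*f(ψ) = -18*ψ/31.
Order-2 pole: residue = g'(a); g'(5/3) = -18/31, so the residue is -18/31.

The residue is -18/31.


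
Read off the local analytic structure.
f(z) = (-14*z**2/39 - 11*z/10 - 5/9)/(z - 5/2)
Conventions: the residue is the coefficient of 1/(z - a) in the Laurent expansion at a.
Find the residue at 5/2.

The residue is -2597/468.

At the order-1 pole 5/2 set g(z) = (z - (5/2))*f(z) = -14*z**2/39 - 11*z/10 - 5/9.
Simple pole: residue = g(a) at a = 5/2, which is -2597/468.


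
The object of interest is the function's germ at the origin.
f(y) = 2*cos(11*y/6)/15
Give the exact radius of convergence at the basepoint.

The factor cos(11*y/6) is entire and contributes no finite singular point.
The polynomial part has no poles.
No finite singular points: the Taylor series at 0 converges everywhere.

The radius of convergence is infinite.


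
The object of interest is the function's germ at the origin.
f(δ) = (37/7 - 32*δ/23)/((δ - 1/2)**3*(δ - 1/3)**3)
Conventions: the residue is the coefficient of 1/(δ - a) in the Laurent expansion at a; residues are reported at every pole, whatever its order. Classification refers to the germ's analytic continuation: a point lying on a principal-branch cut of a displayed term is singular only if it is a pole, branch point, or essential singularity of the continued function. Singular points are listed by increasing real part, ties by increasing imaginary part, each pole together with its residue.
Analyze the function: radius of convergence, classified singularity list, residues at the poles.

Radius of convergence at 0: 1/3.
At 1/3: a pole of order 3; residue -35349696/161.
At 1/2: a pole of order 3; residue 35349696/161.

Denominator factor (δ - 1/2)^3: pole of order 3 at 1/2, modulus 1/2.
Denominator factor (δ - 1/3)^3: pole of order 3 at 1/3, modulus 1/3.
The radius of convergence is the smallest modulus among the singular points: 1/3.
At the order-3 pole 1/3 set g(δ) = (δ - (1/3))^3*f(δ) = (37/7 - 32*δ/23)/(δ - 1/2)**3.
Order-3 pole: residue = g''(a)/2; g''(1/3) = -70699392/161, so the residue is -35349696/161.
At the order-3 pole 1/2 set g(δ) = (δ - (1/2))^3*f(δ) = (37/7 - 32*δ/23)/(δ - 1/3)**3.
Order-3 pole: residue = g''(a)/2; g''(1/2) = 70699392/161, so the residue is 35349696/161.
List the singular points by increasing real part (a conjugate pair: the negative imaginary part first).


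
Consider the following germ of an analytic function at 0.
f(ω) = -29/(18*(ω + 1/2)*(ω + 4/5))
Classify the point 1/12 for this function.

Denominator factors: ω + 4/5 = 53/60 at ω = 1/12; ω + 1/2 = 7/12 at ω = 1/12 — none vanishes.
So the germ continues analytically to 1/12.

The point is a regular point.


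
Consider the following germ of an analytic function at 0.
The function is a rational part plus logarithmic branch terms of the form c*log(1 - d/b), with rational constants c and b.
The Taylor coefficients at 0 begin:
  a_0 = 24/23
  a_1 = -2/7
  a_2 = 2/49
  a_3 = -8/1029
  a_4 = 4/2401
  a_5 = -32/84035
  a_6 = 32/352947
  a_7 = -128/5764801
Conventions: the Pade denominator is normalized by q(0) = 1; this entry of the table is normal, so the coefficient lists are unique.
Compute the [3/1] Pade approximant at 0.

Taylor coefficients needed (read off): a_0 = 24/23, a_1 = -2/7, a_2 = 2/49, a_3 = -8/1029, a_4 = 4/2401.
Write the denominator as Q(d) = 1 + q1*d. Requiring Q*f - P = O(d^5) with deg P <= 3 kills the coefficients of d^4..d^4 in Q*f:
  d^4: a_4 + q1*a_3 = 0, i.e. 4/2401 + (-8/1029)*q1 = 0.
Solving this linear system: q1 = 3/14.
The numerator is Q*f truncated at degree 3: P0 = a_0 = 24/23; P1 = a_1 + q1*a_0 = -10/161; P2 = a_2 + q1*a_1 = -1/49; P3 = a_3 + q1*a_2 = 1/1029.

The Pade approximant has numerator coefficients [24/23, -10/161, -1/49, 1/1029]; denominator coefficients [1, 3/14].


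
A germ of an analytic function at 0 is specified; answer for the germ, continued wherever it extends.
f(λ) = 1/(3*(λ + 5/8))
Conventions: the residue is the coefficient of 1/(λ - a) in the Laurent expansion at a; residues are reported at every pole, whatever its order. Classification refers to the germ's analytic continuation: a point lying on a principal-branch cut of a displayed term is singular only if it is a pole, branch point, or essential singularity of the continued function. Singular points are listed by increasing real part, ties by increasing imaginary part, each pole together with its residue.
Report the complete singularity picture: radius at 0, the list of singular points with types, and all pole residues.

Radius of convergence at 0: 5/8.
At -5/8: a pole of order 1; residue 1/3.

Denominator factor (λ + 5/8): pole of order 1 at -5/8, modulus 5/8.
The radius of convergence is the smallest modulus among the singular points: 5/8.
At the order-1 pole -5/8 set g(λ) = (λ - (-5/8))*f(λ) = 1/3.
Simple pole: residue = g(a) at a = -5/8, which is 1/3.


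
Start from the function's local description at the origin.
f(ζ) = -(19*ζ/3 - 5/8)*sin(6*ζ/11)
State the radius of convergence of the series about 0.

The radius of convergence is infinite.

The factor -sin(6*ζ/11) is entire and contributes no finite singular point.
The polynomial part has no poles.
No finite singular points: the Taylor series at 0 converges everywhere.


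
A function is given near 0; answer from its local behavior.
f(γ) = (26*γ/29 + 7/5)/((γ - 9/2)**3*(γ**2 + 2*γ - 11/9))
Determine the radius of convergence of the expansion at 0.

The radius of convergence is -1 + (2/3)*sqrt(5).

Denominator factor (γ**2 + 2*γ - 11/9): discriminant 80/9, real irrational roots -1 + (2/3)*sqrt(5) and -1 - (2/3)*sqrt(5); poles of order 1, moduli -1 + (2/3)*sqrt(5) and 1 + (2/3)*sqrt(5).
Denominator factor (γ - 9/2)^3: pole of order 3 at 9/2, modulus 9/2.
The radius of convergence is the smallest modulus among the singular points: -1 + (2/3)*sqrt(5).


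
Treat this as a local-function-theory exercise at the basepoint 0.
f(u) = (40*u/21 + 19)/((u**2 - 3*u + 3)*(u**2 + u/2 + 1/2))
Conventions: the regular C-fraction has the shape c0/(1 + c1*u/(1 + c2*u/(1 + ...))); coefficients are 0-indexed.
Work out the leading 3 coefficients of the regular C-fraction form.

The regular C-fraction coefficients are [38/3, -40/399, 53467/3990].

Taylor coefficients (expand at 0): a_0 = 38/3, a_1 = 80/63, a_2 = -152/9.
c0 = a_0 = 38/3. Peel one level at a time: if S = 1 + c*u/S' with S'(0) = 1, then c is the u-coefficient of S and S' = c*u/(S - 1).
S_1 = c0/f = 1 + (-40/399)*u + (213868/159201)*u^2 + ...; c1 = -40/399.
S_2 = c1*u/(S_1 - 1) = 1 + (53467/3990)*u + ...; c2 = 53467/3990.


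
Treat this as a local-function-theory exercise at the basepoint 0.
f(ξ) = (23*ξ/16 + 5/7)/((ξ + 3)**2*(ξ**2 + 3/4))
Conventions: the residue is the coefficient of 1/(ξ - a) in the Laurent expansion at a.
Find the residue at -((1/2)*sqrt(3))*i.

The residue is (29/728) + ((71/1638)*sqrt(3))*i.

The factor ξ**2 + 3/4 splits as (ξ - a)(ξ - a') with a = -((1/2)*sqrt(3))*i, a' = ((1/2)*sqrt(3))*i. At the order-1 pole a set g(ξ) = (ξ - a)*f(ξ) = [(23*ξ/16 + 5/7)/(ξ + 3)**2] / (ξ - a').
Simple pole: residue = g(a) at a = -((1/2)*sqrt(3))*i, which is (29/728) + ((71/1638)*sqrt(3))*i.


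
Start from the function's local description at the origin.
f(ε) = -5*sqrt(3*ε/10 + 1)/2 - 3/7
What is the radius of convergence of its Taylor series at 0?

The radius of convergence is 10/3.

Branch term (-5/2)*sqrt(1 - ε/(-10/3)): its argument vanishes at ε = -10/3, a square-root branch point, modulus 10/3.
The radius of convergence is the smallest modulus among the singular points: 10/3.


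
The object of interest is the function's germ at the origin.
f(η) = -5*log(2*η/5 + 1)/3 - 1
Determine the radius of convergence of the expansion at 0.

The radius of convergence is 5/2.

Branch term (-5/3)*log(1 - η/(-5/2)): its argument vanishes at η = -5/2, a logarithmic branch point, modulus 5/2.
The radius of convergence is the smallest modulus among the singular points: 5/2.


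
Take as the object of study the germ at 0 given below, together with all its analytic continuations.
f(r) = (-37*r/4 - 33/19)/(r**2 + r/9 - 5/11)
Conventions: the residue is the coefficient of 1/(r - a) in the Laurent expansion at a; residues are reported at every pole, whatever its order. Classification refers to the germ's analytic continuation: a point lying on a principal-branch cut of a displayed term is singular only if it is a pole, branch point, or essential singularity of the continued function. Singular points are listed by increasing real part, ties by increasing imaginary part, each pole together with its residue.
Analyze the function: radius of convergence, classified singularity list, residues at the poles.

Denominator factor (r**2 + r/9 - 5/11): discriminant 1631/891, real irrational roots -1/18 + (1/198)*sqrt(17941) and -1/18 - (1/198)*sqrt(17941); poles of order 1, moduli -1/18 + (1/198)*sqrt(17941) and 1/18 + (1/198)*sqrt(17941).
The radius of convergence is the smallest modulus among the singular points: -1/18 + (1/198)*sqrt(17941).
The factor r**2 + r/9 - 5/11 splits as (r - a)(r - a') with a = -1/18 - (1/198)*sqrt(17941), a' = -1/18 + (1/198)*sqrt(17941). At the order-1 pole a set g(r) = (r - a)*f(r) = [-37*r/4 - 33/19] / (r - a').
Simple pole: residue = g(a) at a = -1/18 - (1/198)*sqrt(17941), which is -37/8 + (239/35416)*sqrt(17941).
The factor r**2 + r/9 - 5/11 splits as (r - a)(r - a') with a = -1/18 + (1/198)*sqrt(17941), a' = -1/18 - (1/198)*sqrt(17941). At the order-1 pole a set g(r) = (r - a)*f(r) = [-37*r/4 - 33/19] / (r - a').
Simple pole: residue = g(a) at a = -1/18 + (1/198)*sqrt(17941), which is -37/8 - (239/35416)*sqrt(17941).
List the singular points by increasing real part (a conjugate pair: the negative imaginary part first).

Radius of convergence at 0: -1/18 + (1/198)*sqrt(17941).
At -1/18 - (1/198)*sqrt(17941): a pole of order 1; residue -37/8 + (239/35416)*sqrt(17941).
At -1/18 + (1/198)*sqrt(17941): a pole of order 1; residue -37/8 - (239/35416)*sqrt(17941).


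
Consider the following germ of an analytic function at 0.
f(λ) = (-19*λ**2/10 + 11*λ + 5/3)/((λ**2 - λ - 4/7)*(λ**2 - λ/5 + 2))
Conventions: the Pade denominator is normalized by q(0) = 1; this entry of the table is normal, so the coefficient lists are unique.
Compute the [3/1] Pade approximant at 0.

The Pade approximant has numerator coefficients [-35/24, -78971333/7299792, -51280677/8110880, 31667041/48665280]; denominator coefficients [1, 7507417/3041580].

Taylor coefficients needed (expand at 0): a_0 = -35/24, a_1 = -231/32, a_2 = 7357/640, a_3 = -354851/12800, a_4 = 52551919/768000.
Write the denominator as Q(λ) = 1 + q1*λ. Requiring Q*f - P = O(λ^5) with deg P <= 3 kills the coefficients of λ^4..λ^4 in Q*f:
  λ^4: a_4 + q1*a_3 = 0, i.e. 52551919/768000 + (-354851/12800)*q1 = 0.
Solving this linear system: q1 = 7507417/3041580.
The numerator is Q*f truncated at degree 3: P0 = a_0 = -35/24; P1 = a_1 + q1*a_0 = -78971333/7299792; P2 = a_2 + q1*a_1 = -51280677/8110880; P3 = a_3 + q1*a_2 = 31667041/48665280.


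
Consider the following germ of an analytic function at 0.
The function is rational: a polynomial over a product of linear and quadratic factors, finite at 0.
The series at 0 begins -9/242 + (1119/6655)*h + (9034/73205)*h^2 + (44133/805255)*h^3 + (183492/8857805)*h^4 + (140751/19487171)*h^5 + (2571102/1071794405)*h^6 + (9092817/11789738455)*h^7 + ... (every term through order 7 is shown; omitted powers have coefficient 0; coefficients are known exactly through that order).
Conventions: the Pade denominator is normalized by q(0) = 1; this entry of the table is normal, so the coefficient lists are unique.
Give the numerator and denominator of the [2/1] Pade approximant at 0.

Taylor coefficients needed (read off): a_0 = -9/242, a_1 = 1119/6655, a_2 = 9034/73205, a_3 = 44133/805255.
Write the denominator as Q(h) = 1 + q1*h. Requiring Q*f - P = O(h^4) with deg P <= 2 kills the coefficients of h^3..h^3 in Q*f:
  h^3: a_3 + q1*a_2 = 0, i.e. 44133/805255 + (9034/73205)*q1 = 0.
Solving this linear system: q1 = -44133/99374.
The numerator is Q*f truncated at degree 2: P0 = a_0 = -9/242; P1 = a_1 + q1*a_0 = 22204077/120242540; P2 = a_2 + q1*a_1 = 32228329/661333970.

The Pade approximant has numerator coefficients [-9/242, 22204077/120242540, 32228329/661333970]; denominator coefficients [1, -44133/99374].


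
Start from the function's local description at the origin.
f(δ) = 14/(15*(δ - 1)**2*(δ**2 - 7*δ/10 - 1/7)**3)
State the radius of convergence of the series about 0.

Denominator factor (δ - 1)^2: pole of order 2 at 1, modulus 1.
Denominator factor (δ**2 - 7*δ/10 - 1/7)^3: discriminant 743/700, real irrational roots 7/20 + (1/140)*sqrt(5201) and 7/20 - (1/140)*sqrt(5201); poles of order 3, moduli 7/20 + (1/140)*sqrt(5201) and -7/20 + (1/140)*sqrt(5201).
The radius of convergence is the smallest modulus among the singular points: -7/20 + (1/140)*sqrt(5201).

The radius of convergence is -7/20 + (1/140)*sqrt(5201).


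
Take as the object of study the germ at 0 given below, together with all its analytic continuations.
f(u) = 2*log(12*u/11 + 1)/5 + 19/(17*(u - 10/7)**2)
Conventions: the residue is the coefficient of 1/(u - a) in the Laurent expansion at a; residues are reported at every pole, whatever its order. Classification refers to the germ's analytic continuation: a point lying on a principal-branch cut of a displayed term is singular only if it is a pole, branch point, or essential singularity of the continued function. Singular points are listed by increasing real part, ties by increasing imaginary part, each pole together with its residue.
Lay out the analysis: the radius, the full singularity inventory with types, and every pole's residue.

Denominator factor (u - 10/7)^2: pole of order 2 at 10/7, modulus 10/7.
Branch term (2/5)*log(1 - u/(-11/12)): its argument vanishes at u = -11/12, a logarithmic branch point, modulus 11/12.
The radius of convergence is the smallest modulus among the singular points: 11/12.
The branch term is analytic at 10/7 and contributes nothing to the residue; only the rational part matters.
At the order-2 pole 10/7 set g(u) = (u - (10/7))^2*(rational part) = 19/17.
Order-2 pole: residue = g'(a); g'(10/7) = 0, so the residue is 0.
List the singular points by increasing real part (a conjugate pair: the negative imaginary part first).

Radius of convergence at 0: 11/12.
At -11/12: a logarithmic branch point.
At 10/7: a pole of order 2; residue 0.


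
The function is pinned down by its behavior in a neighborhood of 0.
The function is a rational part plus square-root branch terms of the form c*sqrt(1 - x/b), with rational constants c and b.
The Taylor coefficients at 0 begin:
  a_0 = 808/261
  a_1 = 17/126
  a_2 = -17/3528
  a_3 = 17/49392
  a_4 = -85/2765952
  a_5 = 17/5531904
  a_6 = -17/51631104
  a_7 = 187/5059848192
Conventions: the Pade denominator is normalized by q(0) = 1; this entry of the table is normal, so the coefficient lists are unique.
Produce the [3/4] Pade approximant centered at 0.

The Pade approximant has numerator coefficients [808/261, 588171/764498, 12483/218428, 153467/128435664]; denominator coefficients [1, 10805/52724, 16365/1476272, 2287/20667808, -493/1157397248].

Taylor coefficients needed (read off): a_0 = 808/261, a_1 = 17/126, a_2 = -17/3528, a_3 = 17/49392, a_4 = -85/2765952, a_5 = 17/5531904, a_6 = -17/51631104, a_7 = 187/5059848192.
Write the denominator as Q(x) = 1 + q1*x + q2*x^2 + q3*x^3 + q4*x^4. Requiring Q*f - P = O(x^8) with deg P <= 3 kills the coefficients of x^4..x^7 in Q*f:
  x^4: a_4 + q1*a_3 + q2*a_2 + q3*a_1 + q4*a_0 = 0, i.e. -85/2765952 + (17/49392)*q1 + (-17/3528)*q2 + (17/126)*q3 + (808/261)*q4 = 0.
  x^5: a_5 + q1*a_4 + q2*a_3 + q3*a_2 + q4*a_1 = 0, i.e. 17/5531904 + (-85/2765952)*q1 + (17/49392)*q2 + (-17/3528)*q3 + (17/126)*q4 = 0.
  x^6: a_6 + q1*a_5 + q2*a_4 + q3*a_3 + q4*a_2 = 0, i.e. -17/51631104 + (17/5531904)*q1 + (-85/2765952)*q2 + (17/49392)*q3 + (-17/3528)*q4 = 0.
  x^7: a_7 + q1*a_6 + q2*a_5 + q3*a_4 + q4*a_3 = 0, i.e. 187/5059848192 + (-17/51631104)*q1 + (17/5531904)*q2 + (-85/2765952)*q3 + (17/49392)*q4 = 0.
Solving this linear system: q1 = 10805/52724, q2 = 16365/1476272, q3 = 2287/20667808, q4 = -493/1157397248.
The numerator is Q*f truncated at degree 3: P0 = a_0 = 808/261; P1 = a_1 + q1*a_0 = 588171/764498; P2 = a_2 + q1*a_1 + q2*a_0 = 12483/218428; P3 = a_3 + q1*a_2 + q2*a_1 + q3*a_0 = 153467/128435664.


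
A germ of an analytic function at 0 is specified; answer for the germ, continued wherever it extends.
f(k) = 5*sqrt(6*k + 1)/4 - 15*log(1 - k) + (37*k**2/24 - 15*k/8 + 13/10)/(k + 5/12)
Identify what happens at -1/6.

The point is an algebraic (square-root) branch point.

The term (5/4)*sqrt(1 - k/(-1/6)) has argument 1 - -1/6/(-1/6) = 0 at -1/6: a square-root (algebraic, two-sheeted) branch point; the remaining terms are analytic or single-valued there.


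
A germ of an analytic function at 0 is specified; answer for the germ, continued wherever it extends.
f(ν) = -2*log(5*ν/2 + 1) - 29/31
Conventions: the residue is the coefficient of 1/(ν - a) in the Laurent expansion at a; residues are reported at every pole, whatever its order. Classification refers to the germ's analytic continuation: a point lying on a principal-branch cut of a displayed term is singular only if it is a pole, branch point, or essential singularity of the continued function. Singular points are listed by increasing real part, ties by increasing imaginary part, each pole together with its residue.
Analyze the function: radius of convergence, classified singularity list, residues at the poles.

Branch term (-2)*log(1 - ν/(-2/5)): its argument vanishes at ν = -2/5, a logarithmic branch point, modulus 2/5.
The radius of convergence is the smallest modulus among the singular points: 2/5.

Radius of convergence at 0: 2/5.
At -2/5: a logarithmic branch point.


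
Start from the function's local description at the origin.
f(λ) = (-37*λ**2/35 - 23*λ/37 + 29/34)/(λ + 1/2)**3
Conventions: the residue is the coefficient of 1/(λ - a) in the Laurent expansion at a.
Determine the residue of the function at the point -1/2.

At the order-3 pole -1/2 set g(λ) = (λ - (-1/2))^3*f(λ) = -37*λ**2/35 - 23*λ/37 + 29/34.
Order-3 pole: residue = g''(a)/2; g''(-1/2) = -74/35, so the residue is -37/35.

The residue is -37/35.


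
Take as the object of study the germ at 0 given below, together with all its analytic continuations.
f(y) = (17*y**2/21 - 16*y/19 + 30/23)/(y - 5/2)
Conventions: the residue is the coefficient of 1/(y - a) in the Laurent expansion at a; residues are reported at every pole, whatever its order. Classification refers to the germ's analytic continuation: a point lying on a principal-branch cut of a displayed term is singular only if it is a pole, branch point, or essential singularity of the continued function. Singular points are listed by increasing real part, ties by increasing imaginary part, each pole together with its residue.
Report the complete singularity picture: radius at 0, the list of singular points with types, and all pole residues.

Denominator factor (y - 5/2): pole of order 1 at 5/2, modulus 5/2.
The radius of convergence is the smallest modulus among the singular points: 5/2.
At the order-1 pole 5/2 set g(y) = (y - (5/2))*f(y) = 17*y**2/21 - 16*y/19 + 30/23.
Simple pole: residue = g(a) at a = 5/2, which is 156325/36708.

Radius of convergence at 0: 5/2.
At 5/2: a pole of order 1; residue 156325/36708.


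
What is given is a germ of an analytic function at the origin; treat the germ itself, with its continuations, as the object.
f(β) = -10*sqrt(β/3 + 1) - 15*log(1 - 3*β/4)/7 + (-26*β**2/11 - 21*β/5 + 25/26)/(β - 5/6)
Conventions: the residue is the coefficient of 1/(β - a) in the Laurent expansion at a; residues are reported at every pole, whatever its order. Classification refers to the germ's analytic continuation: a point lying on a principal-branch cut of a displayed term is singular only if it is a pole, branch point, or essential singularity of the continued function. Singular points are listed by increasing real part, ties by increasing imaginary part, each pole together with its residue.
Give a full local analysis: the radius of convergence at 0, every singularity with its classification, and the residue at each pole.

Radius of convergence at 0: 5/6.
At -3: an algebraic (square-root) branch point.
At 5/6: a pole of order 1; residue -10759/2574.
At 4/3: a logarithmic branch point.

Denominator factor (β - 5/6): pole of order 1 at 5/6, modulus 5/6.
Branch term (-10)*sqrt(1 - β/(-3)): its argument vanishes at β = -3, a square-root branch point, modulus 3.
Branch term (-15/7)*log(1 - β/(4/3)): its argument vanishes at β = 4/3, a logarithmic branch point, modulus 4/3.
The radius of convergence is the smallest modulus among the singular points: 5/6.
The branch terms are analytic at 5/6 and contribute nothing to the residue; only the rational part matters.
At the order-1 pole 5/6 set g(β) = (β - (5/6))*(rational part) = -26*β**2/11 - 21*β/5 + 25/26.
Simple pole: residue = g(a) at a = 5/6, which is -10759/2574.
List the singular points by increasing real part (a conjugate pair: the negative imaginary part first).


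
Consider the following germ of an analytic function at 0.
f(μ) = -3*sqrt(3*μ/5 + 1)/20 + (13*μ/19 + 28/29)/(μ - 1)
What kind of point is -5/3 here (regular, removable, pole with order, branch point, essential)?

The point is an algebraic (square-root) branch point.

The term (-3/20)*sqrt(1 - μ/(-5/3)) has argument 1 - -5/3/(-5/3) = 0 at -5/3: a square-root (algebraic, two-sheeted) branch point; the remaining terms are analytic or single-valued there.


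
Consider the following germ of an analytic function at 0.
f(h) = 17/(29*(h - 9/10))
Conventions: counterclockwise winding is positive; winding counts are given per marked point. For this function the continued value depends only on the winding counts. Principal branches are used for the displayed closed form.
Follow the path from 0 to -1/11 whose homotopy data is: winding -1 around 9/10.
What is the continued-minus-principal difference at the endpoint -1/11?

Continued minus principal equals 0.

The function is rational, hence single-valued: continuing it around any pole returns the same value, so the difference is 0.


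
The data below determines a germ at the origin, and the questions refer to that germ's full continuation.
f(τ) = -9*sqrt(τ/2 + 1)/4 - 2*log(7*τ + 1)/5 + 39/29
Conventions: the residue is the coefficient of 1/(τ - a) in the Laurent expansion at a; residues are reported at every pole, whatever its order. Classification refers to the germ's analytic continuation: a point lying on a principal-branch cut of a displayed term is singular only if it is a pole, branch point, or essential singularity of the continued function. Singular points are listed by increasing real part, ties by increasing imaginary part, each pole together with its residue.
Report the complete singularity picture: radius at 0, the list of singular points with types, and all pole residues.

Branch term (-9/4)*sqrt(1 - τ/(-2)): its argument vanishes at τ = -2, a square-root branch point, modulus 2.
Branch term (-2/5)*log(1 - τ/(-1/7)): its argument vanishes at τ = -1/7, a logarithmic branch point, modulus 1/7.
The radius of convergence is the smallest modulus among the singular points: 1/7.
List the singular points by increasing real part (a conjugate pair: the negative imaginary part first).

Radius of convergence at 0: 1/7.
At -2: an algebraic (square-root) branch point.
At -1/7: a logarithmic branch point.


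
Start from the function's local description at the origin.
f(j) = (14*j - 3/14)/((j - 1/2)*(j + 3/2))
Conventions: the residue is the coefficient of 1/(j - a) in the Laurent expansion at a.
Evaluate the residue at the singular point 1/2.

The residue is 95/28.

At the order-1 pole 1/2 set g(j) = (j - (1/2))*f(j) = (14*j - 3/14)/(j + 3/2).
Simple pole: residue = g(a) at a = 1/2, which is 95/28.


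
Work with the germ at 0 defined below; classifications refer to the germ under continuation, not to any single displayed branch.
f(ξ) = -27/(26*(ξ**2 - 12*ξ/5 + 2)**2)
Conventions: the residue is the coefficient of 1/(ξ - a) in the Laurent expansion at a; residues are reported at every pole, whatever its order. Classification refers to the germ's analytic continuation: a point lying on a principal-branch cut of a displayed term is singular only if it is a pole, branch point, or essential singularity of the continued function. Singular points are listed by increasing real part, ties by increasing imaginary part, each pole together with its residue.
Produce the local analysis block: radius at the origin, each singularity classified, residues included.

Denominator factor (ξ**2 - 12*ξ/5 + 2)^2: discriminant -56/25, complex-conjugate roots (6/5) + ((1/5)*sqrt(14))*i and (6/5) - ((1/5)*sqrt(14))*i; poles of order 2, moduli sqrt(2) and sqrt(2).
The radius of convergence is the smallest modulus among the singular points: sqrt(2).
The factor ξ**2 - 12*ξ/5 + 2 splits as (ξ - a)(ξ - a') with a = (6/5) - ((1/5)*sqrt(14))*i, a' = (6/5) + ((1/5)*sqrt(14))*i. At the order-2 pole a set g(ξ) = (ξ - a)^2*f(ξ) = [-27/26] / (ξ - a')^2.
Order-2 pole: residue = g'(a); g'((6/5) - ((1/5)*sqrt(14))*i) = -((3375/20384)*sqrt(14))*i, so the residue is -((3375/20384)*sqrt(14))*i.
The factor ξ**2 - 12*ξ/5 + 2 splits as (ξ - a)(ξ - a') with a = (6/5) + ((1/5)*sqrt(14))*i, a' = (6/5) - ((1/5)*sqrt(14))*i. At the order-2 pole a set g(ξ) = (ξ - a)^2*f(ξ) = [-27/26] / (ξ - a')^2.
Order-2 pole: residue = g'(a); g'((6/5) + ((1/5)*sqrt(14))*i) = ((3375/20384)*sqrt(14))*i, so the residue is ((3375/20384)*sqrt(14))*i.
List the singular points by increasing real part (a conjugate pair: the negative imaginary part first).

Radius of convergence at 0: sqrt(2).
At (6/5) - ((1/5)*sqrt(14))*i: a pole of order 2; residue -((3375/20384)*sqrt(14))*i.
At (6/5) + ((1/5)*sqrt(14))*i: a pole of order 2; residue ((3375/20384)*sqrt(14))*i.


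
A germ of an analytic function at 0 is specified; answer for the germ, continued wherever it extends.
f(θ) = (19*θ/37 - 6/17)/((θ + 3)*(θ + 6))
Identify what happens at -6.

The point is a pole of order 1.

The denominator factor θ + 6 vanishes at -6 and appears to the power 1; the numerator there equals -2160/629, nonzero, and no other factor vanishes.
Hence a pole whose order is the multiplicity, 1.


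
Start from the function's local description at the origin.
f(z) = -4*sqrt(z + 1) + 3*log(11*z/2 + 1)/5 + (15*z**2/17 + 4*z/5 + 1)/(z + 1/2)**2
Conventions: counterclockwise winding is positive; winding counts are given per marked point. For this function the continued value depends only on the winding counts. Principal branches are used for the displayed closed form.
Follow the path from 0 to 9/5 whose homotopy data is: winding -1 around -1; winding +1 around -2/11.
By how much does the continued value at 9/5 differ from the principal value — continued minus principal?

Continued minus principal equals ((8/5)*sqrt(70)) + ((6/5)*pi)*i.

The rational part is single-valued and drops out of the difference; each branch term changes only by its own monodromy.
(3/5)*log(1 - z/(-2/11)): each positive loop around -2/11 adds 2*pi*i to the log, so winding +1 contributes (3/5)*(1)*2*pi*i = (6/5)*pi*i.
(-4)*sqrt(1 - z/(-1)): winding -1 is odd, the square root flips sign, contributing -2*(-4)*sqrt(1 - (9/5)/(-1)) = -2*(-4)*sqrt(14/5) = (8/5)*sqrt(70).
Summing the contributions at z = 9/5 gives ((8/5)*sqrt(70)) + ((6/5)*pi)*i.


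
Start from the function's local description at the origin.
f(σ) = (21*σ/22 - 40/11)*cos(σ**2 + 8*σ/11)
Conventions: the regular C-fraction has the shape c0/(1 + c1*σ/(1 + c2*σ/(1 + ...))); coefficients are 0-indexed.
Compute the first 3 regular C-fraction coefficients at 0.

Taylor coefficients (expand at 0): a_0 = -40/11, a_1 = 21/22, a_2 = 1280/1331.
c0 = a_0 = -40/11. Peel one level at a time: if S = 1 + c*σ/S' with S'(0) = 1, then c is the σ-coefficient of S and S' = c*σ/(S - 1).
S_1 = c0/f = 1 + (21/80)*σ + (258161/774400)*σ^2 + ...; c1 = 21/80.
S_2 = c1*σ/(S_1 - 1) = 1 + (-258161/203280)*σ + ...; c2 = -258161/203280.

The regular C-fraction coefficients are [-40/11, 21/80, -258161/203280].


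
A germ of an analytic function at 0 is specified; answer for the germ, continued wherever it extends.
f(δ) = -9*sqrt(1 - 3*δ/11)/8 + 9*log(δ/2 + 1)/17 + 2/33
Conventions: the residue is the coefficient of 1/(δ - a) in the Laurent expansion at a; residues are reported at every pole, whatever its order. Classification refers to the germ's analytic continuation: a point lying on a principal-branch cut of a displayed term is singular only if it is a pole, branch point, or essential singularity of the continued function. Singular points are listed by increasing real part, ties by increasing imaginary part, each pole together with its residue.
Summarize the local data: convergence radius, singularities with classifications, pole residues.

Radius of convergence at 0: 2.
At -2: a logarithmic branch point.
At 11/3: an algebraic (square-root) branch point.

Branch term (9/17)*log(1 - δ/(-2)): its argument vanishes at δ = -2, a logarithmic branch point, modulus 2.
Branch term (-9/8)*sqrt(1 - δ/(11/3)): its argument vanishes at δ = 11/3, a square-root branch point, modulus 11/3.
The radius of convergence is the smallest modulus among the singular points: 2.
List the singular points by increasing real part (a conjugate pair: the negative imaginary part first).


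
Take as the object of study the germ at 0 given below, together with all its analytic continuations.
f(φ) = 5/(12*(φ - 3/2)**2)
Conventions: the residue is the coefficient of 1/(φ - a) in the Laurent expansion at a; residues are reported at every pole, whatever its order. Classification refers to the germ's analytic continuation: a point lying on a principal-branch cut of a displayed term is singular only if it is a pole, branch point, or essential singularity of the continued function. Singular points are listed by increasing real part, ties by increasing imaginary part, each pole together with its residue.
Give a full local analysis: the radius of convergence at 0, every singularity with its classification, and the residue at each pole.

Denominator factor (φ - 3/2)^2: pole of order 2 at 3/2, modulus 3/2.
The radius of convergence is the smallest modulus among the singular points: 3/2.
At the order-2 pole 3/2 set g(φ) = (φ - (3/2))^2*f(φ) = 5/12.
Order-2 pole: residue = g'(a); g'(3/2) = 0, so the residue is 0.

Radius of convergence at 0: 3/2.
At 3/2: a pole of order 2; residue 0.


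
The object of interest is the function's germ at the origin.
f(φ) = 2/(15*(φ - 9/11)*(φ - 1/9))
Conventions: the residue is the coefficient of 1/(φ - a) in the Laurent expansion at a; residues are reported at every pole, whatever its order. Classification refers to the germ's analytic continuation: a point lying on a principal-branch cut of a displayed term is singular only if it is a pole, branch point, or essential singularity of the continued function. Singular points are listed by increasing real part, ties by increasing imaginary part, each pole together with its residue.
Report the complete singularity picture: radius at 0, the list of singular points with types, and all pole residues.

Denominator factor (φ - 1/9): pole of order 1 at 1/9, modulus 1/9.
Denominator factor (φ - 9/11): pole of order 1 at 9/11, modulus 9/11.
The radius of convergence is the smallest modulus among the singular points: 1/9.
At the order-1 pole 1/9 set g(φ) = (φ - (1/9))*f(φ) = 2/(15*(φ - 9/11)).
Simple pole: residue = g(a) at a = 1/9, which is -33/175.
At the order-1 pole 9/11 set g(φ) = (φ - (9/11))*f(φ) = 2/(15*(φ - 1/9)).
Simple pole: residue = g(a) at a = 9/11, which is 33/175.
List the singular points by increasing real part (a conjugate pair: the negative imaginary part first).

Radius of convergence at 0: 1/9.
At 1/9: a pole of order 1; residue -33/175.
At 9/11: a pole of order 1; residue 33/175.


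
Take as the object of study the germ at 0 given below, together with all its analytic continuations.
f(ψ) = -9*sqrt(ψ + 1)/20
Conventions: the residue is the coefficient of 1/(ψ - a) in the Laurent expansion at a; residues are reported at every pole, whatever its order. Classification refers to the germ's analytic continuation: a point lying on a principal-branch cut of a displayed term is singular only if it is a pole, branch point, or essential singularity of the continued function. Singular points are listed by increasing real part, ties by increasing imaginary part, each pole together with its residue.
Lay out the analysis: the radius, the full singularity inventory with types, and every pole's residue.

Branch term (-9/20)*sqrt(1 - ψ/(-1)): its argument vanishes at ψ = -1, a square-root branch point, modulus 1.
The radius of convergence is the smallest modulus among the singular points: 1.

Radius of convergence at 0: 1.
At -1: an algebraic (square-root) branch point.
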